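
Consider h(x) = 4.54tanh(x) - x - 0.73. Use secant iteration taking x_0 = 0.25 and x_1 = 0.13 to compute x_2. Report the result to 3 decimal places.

0.211

h(0.25) = 0.13193, h(0.13) = -0.27310
x_2 = 0.13000 − (-0.27310)·(0.13000 − 0.25000) / (-0.27310 − 0.13193) = 0.13000 − (0.03277)/(-0.40503) = 0.21091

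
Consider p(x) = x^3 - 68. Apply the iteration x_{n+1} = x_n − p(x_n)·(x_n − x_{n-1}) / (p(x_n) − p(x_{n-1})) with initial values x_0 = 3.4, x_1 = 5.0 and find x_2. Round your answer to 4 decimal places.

3.9358

p(3.4) = -28.696000, p(5.0) = 57.000000
x_2 = 5.000000 − 57.000000·(5.000000 − 3.400000) / (57.000000 − (-28.696000)) = 5.000000 − (91.200000)/(85.696000) = 3.935773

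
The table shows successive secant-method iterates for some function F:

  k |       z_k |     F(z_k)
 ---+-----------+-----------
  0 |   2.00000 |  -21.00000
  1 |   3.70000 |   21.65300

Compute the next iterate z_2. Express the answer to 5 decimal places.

2.83699

z_2 = 3.70000 − 21.65300·(3.70000 − 2.00000) / (21.65300 − (-21.00000))
   = 3.70000 − (36.8101000)/(42.6530000) = 2.8369868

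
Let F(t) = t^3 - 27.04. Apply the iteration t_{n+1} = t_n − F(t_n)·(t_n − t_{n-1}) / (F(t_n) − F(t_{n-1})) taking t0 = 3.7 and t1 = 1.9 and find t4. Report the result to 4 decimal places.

F(3.7) = 23.613000, F(1.9) = -20.181000
t2 = 1.900000 − (-20.181000)·(1.900000 − 3.700000) / (-20.181000 − 23.613000) = 1.900000 − (36.325800)/(-43.794000) = 2.729470
F(2.729470) = -6.705435
t3 = 2.729470 − (-6.705435)·(2.729470 − 1.900000) / (-6.705435 − (-20.181000)) = 2.729470 − (-5.561956)/(13.475565) = 3.142214
F(3.142214) = 3.984667
t4 = 3.142214 − 3.984667·(3.142214 − 2.729470) / (3.984667 − (-6.705435)) = 3.142214 − (1.644647)/(10.690102) = 2.988366

2.9884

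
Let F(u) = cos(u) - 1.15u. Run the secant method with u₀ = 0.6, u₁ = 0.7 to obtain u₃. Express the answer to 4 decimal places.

F(0.6) = 0.135336, F(0.7) = -0.040158
u₂ = 0.700000 − (-0.040158)·(0.700000 − 0.600000) / (-0.040158 − 0.135336) = 0.700000 − (-0.004016)/(-0.175493) = 0.677117
F(0.677117) = 0.000697
u₃ = 0.677117 − 0.000697·(0.677117 − 0.700000) / (0.000697 − (-0.040158)) = 0.677117 − (-0.000016)/(0.040855) = 0.677508

0.6775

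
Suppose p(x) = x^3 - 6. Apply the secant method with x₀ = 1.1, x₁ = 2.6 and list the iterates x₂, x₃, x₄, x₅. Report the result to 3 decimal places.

p(1.1) = -4.66900, p(2.6) = 11.57600
x₂ = 2.60000 − 11.57600·(2.60000 − 1.10000) / (11.57600 − (-4.66900)) = 2.60000 − (17.36400)/(16.24500) = 1.53112
p(1.53112) = -2.41057
x₃ = 1.53112 − (-2.41057)·(1.53112 − 2.60000) / (-2.41057 − 11.57600) = 1.53112 − (2.57662)/(-13.98657) = 1.71534
p(1.71534) = -0.95282
x₄ = 1.71534 − (-0.95282)·(1.71534 − 1.53112) / (-0.95282 − (-2.41057)) = 1.71534 − (-0.17553)/(1.45776) = 1.83575
p(1.83575) = 0.18642
x₅ = 1.83575 − 0.18642·(1.83575 − 1.71534) / (0.18642 − (-0.95282)) = 1.83575 − (0.02245)/(1.13923) = 1.81604

1.531, 1.715, 1.836, 1.816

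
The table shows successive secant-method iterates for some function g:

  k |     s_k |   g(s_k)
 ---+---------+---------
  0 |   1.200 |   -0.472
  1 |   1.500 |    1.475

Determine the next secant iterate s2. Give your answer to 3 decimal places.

1.273

s2 = 1.500 − 1.475·(1.500 − 1.200) / (1.475 − (-0.472))
   = 1.500 − (0.44250)/(1.94700) = 1.27273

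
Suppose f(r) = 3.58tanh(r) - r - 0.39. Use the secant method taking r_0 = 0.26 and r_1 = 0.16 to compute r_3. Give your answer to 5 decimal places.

0.15280

f(0.26) = 0.2603780, f(0.16) = 0.0179616
r_2 = 0.1600000 − 0.0179616·(0.1600000 − 0.2600000) / (0.0179616 − 0.2603780) = 0.1600000 − (-0.0017962)/(-0.2424164) = 0.1525906
f(0.1525906) = -0.0005170
r_3 = 0.1525906 − (-0.0005170)·(0.1525906 − 0.1600000) / (-0.0005170 − 0.0179616) = 0.1525906 − (0.0000038)/(-0.0184786) = 0.1527979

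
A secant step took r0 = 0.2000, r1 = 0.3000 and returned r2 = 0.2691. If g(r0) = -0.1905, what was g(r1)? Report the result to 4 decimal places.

0.0852

The secant line through (0.2000, -0.1905) and (0.3000, g(r1)) crosses zero at r2 = 0.2691.
So (0.2000, -0.1905), (0.3000, g(r1)), (0.2691, 0) are collinear:
g(r1) = -0.1905 · (0.3000 − 0.2691) / (0.2000 − 0.2691) = -0.1905 · (0.030900)/(-0.069100) = 0.085187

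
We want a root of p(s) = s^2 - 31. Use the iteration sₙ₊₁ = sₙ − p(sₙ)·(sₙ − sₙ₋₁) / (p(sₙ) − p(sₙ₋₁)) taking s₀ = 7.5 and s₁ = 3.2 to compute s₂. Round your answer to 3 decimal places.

5.140

p(7.5) = 25.25000, p(3.2) = -20.76000
s₂ = 3.20000 − (-20.76000)·(3.20000 − 7.50000) / (-20.76000 − 25.25000) = 3.20000 − (89.26800)/(-46.01000) = 5.14019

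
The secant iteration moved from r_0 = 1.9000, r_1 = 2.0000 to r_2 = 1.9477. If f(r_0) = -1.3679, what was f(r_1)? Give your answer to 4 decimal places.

The secant line through (1.9000, -1.3679) and (2.0000, f(r_1)) crosses zero at r_2 = 1.9477.
So (1.9000, -1.3679), (2.0000, f(r_1)), (1.9477, 0) are collinear:
f(r_1) = -1.3679 · (2.0000 − 1.9477) / (1.9000 − 1.9477) = -1.3679 · (0.052300)/(-0.047700) = 1.499815

1.4998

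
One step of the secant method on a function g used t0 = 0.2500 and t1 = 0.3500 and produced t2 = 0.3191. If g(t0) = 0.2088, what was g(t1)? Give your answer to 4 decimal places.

-0.0934

The secant line through (0.2500, 0.2088) and (0.3500, g(t1)) crosses zero at t2 = 0.3191.
So (0.2500, 0.2088), (0.3500, g(t1)), (0.3191, 0) are collinear:
g(t1) = 0.2088 · (0.3500 − 0.3191) / (0.2500 − 0.3191) = 0.2088 · (0.030900)/(-0.069100) = -0.093371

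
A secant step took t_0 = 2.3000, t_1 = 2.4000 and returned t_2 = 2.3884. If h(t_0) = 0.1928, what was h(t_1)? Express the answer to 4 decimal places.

-0.0253

The secant line through (2.3000, 0.1928) and (2.4000, h(t_1)) crosses zero at t_2 = 2.3884.
So (2.3000, 0.1928), (2.4000, h(t_1)), (2.3884, 0) are collinear:
h(t_1) = 0.1928 · (2.4000 − 2.3884) / (2.3000 − 2.3884) = 0.1928 · (0.011600)/(-0.088400) = -0.025300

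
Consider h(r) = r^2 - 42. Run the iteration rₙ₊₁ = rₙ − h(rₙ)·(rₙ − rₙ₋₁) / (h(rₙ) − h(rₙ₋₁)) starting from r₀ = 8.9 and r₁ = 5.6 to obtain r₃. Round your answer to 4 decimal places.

6.4916

h(8.9) = 37.210000, h(5.6) = -10.640000
r₂ = 5.600000 − (-10.640000)·(5.600000 − 8.900000) / (-10.640000 − 37.210000) = 5.600000 − (35.112000)/(-47.850000) = 6.333793
h(6.333793) = -1.883065
r₃ = 6.333793 − (-1.883065)·(6.333793 − 5.600000) / (-1.883065 − (-10.640000)) = 6.333793 − (-1.381780)/(8.756935) = 6.491586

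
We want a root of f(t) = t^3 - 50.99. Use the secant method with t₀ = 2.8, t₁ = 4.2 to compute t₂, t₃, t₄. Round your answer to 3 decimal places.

3.580, 3.692, 3.709

f(2.8) = -29.03800, f(4.2) = 23.09800
t₂ = 4.20000 − 23.09800·(4.20000 − 2.80000) / (23.09800 − (-29.03800)) = 4.20000 − (32.33720)/(52.13600) = 3.57975
f(3.57975) = -5.11679
t₃ = 3.57975 − (-5.11679)·(3.57975 − 4.20000) / (-5.11679 − 23.09800) = 3.57975 − (3.17367)/(-28.21479) = 3.69224
f(3.69224) = -0.65522
t₄ = 3.69224 − (-0.65522)·(3.69224 − 3.57975) / (-0.65522 − (-5.11679)) = 3.69224 − (-0.07370)/(4.46157) = 3.70875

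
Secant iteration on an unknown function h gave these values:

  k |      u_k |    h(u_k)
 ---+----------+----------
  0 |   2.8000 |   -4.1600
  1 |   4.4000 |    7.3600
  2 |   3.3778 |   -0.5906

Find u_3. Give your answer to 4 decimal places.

3.4537

u_3 = 3.3778 − (-0.5906)·(3.3778 − 4.4000) / (-0.5906 − 7.3600)
   = 3.3778 − (0.603711)/(-7.950600) = 3.453733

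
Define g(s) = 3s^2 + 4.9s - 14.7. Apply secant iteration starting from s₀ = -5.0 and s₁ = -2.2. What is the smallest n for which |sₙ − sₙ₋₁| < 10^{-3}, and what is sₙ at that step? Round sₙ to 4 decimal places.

g(-5.0) = 35.800000, g(-2.2) = -10.960000
s₂ = -2.200000 − (-10.960000)·(2.800000)/(-46.760000) = -2.856287;  |Δ| = 0.656287
g(-2.856287) = -4.220675
s₃ = -2.856287 − (-4.220675)·(-0.656287)/(6.739325) = -3.267304;  |Δ| = 0.411017
g(-3.267304) = 1.316040
s₄ = -3.267304 − 1.316040·(-0.411017)/(5.536715) = -3.169608;  |Δ| = 0.097696
g(-3.169608) = -0.091831
s₅ = -3.169608 − (-0.091831)·(0.097696)/(-1.407870) = -3.175981;  |Δ| = 0.006372
g(-3.175981) = -0.001746
s₆ = -3.175981 − (-0.001746)·(-0.006372)/(0.090085) = -3.176104;  |Δ| = 0.000123
|s₆ − s₅| = 0.000123 < 10^{-3}

n = 6, sₙ = -3.1761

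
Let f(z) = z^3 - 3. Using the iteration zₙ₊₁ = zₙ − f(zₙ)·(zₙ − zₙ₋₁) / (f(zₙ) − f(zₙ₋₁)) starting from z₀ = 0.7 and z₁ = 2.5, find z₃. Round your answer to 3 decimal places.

1.213

f(0.7) = -2.65700, f(2.5) = 12.62500
z₂ = 2.50000 − 12.62500·(2.50000 − 0.70000) / (12.62500 − (-2.65700)) = 2.50000 − (22.72500)/(15.28200) = 1.01296
f(1.01296) = -1.96062
z₃ = 1.01296 − (-1.96062)·(1.01296 − 2.50000) / (-1.96062 − 12.62500) = 1.01296 − (2.91553)/(-14.58562) = 1.21285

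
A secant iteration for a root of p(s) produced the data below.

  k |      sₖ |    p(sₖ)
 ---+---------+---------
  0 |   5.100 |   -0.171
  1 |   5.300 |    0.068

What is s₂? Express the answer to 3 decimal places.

5.243

s₂ = 5.300 − 0.068·(5.300 − 5.100) / (0.068 − (-0.171))
   = 5.300 − (0.01360)/(0.23900) = 5.24310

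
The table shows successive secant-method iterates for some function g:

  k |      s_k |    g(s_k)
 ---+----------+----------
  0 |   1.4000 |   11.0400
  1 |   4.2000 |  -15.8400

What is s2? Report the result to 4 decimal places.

s2 = 4.2000 − (-15.8400)·(4.2000 − 1.4000) / (-15.8400 − 11.0400)
   = 4.2000 − (-44.352000)/(-26.880000) = 2.550000

2.5500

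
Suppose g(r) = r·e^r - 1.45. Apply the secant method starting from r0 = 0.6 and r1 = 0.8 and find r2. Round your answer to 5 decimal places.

g(0.6) = -0.3567287, g(0.8) = 0.3304327
r2 = 0.8000000 − 0.3304327·(0.8000000 − 0.6000000) / (0.3304327 − (-0.3567287)) = 0.8000000 − (0.0660865)/(0.6871615) = 0.7038268

0.70383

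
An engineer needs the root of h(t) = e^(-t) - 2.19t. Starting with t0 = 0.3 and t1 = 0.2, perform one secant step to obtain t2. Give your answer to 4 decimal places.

0.3282

h(0.3) = 0.083818, h(0.2) = 0.380731
t2 = 0.200000 − 0.380731·(0.200000 − 0.300000) / (0.380731 − 0.083818) = 0.200000 − (-0.038073)/(0.296913) = 0.328230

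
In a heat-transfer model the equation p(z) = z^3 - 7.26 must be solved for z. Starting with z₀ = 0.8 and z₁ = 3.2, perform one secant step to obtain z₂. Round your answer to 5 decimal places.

p(0.8) = -6.7480000, p(3.2) = 25.5080000
z₂ = 3.2000000 − 25.5080000·(3.2000000 − 0.8000000) / (25.5080000 − (-6.7480000)) = 3.2000000 − (61.2192000)/(32.2560000) = 1.3020833

1.30208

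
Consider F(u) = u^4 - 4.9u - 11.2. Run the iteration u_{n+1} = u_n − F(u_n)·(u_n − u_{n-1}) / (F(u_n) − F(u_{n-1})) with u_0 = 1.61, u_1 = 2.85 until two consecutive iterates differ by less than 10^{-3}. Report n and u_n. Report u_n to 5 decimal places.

n = 7, u_n = 2.16046

F(1.61) = -12.3700176, F(2.85) = 40.8100063
u_2 = 2.8500000 − 40.8100063·(1.2400000)/(53.1800238) = 1.8984320;  |Δ| = 0.9515680
F(1.8984320) = -7.5131827
u_3 = 1.8984320 − (-7.5131827)·(-0.9515680)/(-48.3231890) = 2.0463797;  |Δ| = 0.1479477
F(2.0463797) = -3.6906812
u_4 = 2.0463797 − (-3.6906812)·(0.1479477)/(3.8225015) = 2.1892254;  |Δ| = 0.1428457
F(2.1892254) = 1.0428431
u_5 = 2.1892254 − 1.0428431·(0.1428457)/(4.7335243) = 2.1577550;  |Δ| = 0.0314703
F(2.1577550) = -0.0955316
u_6 = 2.1577550 − (-0.0955316)·(-0.0314703)/(-1.1383747) = 2.1603960;  |Δ| = 0.0026410
F(2.1603960) = -0.0021494
u_7 = 2.1603960 − (-0.0021494)·(0.0026410)/(0.0933822) = 2.1604568;  |Δ| = 0.0000608
|u_7 − u_6| = 0.0000608 < 10^{-3}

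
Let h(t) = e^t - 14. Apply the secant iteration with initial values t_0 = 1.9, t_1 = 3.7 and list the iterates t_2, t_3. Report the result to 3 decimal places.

h(1.9) = -7.31411, h(3.7) = 26.44730
t_2 = 3.70000 − 26.44730·(3.70000 − 1.90000) / (26.44730 − (-7.31411)) = 3.70000 − (47.60515)/(33.76141) = 2.28995
h(2.28995) = -4.12552
t_3 = 2.28995 − (-4.12552)·(2.28995 − 3.70000) / (-4.12552 − 26.44730) = 2.28995 − (5.81717)/(-30.57282) = 2.48023

2.290, 2.480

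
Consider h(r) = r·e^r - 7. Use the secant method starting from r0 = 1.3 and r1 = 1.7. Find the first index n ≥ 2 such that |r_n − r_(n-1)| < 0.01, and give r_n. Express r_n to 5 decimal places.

h(1.3) = -2.2299143, h(1.7) = 2.3057106
r2 = 1.7000000 − 2.3057106·(0.4000000)/(4.5356249) = 1.4966577;  |Δ| = 0.2033423
h(1.4966577) = -0.3148264
r3 = 1.4966577 − (-0.3148264)·(-0.2033423)/(-2.6205369) = 1.5210869;  |Δ| = 0.0244292
h(1.5210869) = -0.0376850
r4 = 1.5210869 − (-0.0376850)·(0.0244292)/(0.2771414) = 1.5244087;  |Δ| = 0.0033218
|r4 − r3| = 0.0033218 < 0.01

n = 4, r_n = 1.52441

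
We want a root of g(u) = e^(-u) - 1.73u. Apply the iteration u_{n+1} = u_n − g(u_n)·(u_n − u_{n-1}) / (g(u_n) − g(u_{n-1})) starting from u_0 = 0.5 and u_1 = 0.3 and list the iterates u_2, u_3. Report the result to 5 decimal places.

g(0.5) = -0.2584693, g(0.3) = 0.2218182
u_2 = 0.3000000 − 0.2218182·(0.3000000 − 0.5000000) / (0.2218182 − (-0.2584693)) = 0.3000000 − (-0.0443636)/(0.4802876) = 0.3923689
g(0.3923689) = -0.0033434
u_3 = 0.3923689 − (-0.0033434)·(0.3923689 − 0.3000000) / (-0.0033434 − 0.2218182) = 0.3923689 − (-0.0003088)/(-0.2251616) = 0.3909974

0.39237, 0.39100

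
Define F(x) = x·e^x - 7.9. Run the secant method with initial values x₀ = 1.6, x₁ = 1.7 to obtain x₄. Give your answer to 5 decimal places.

1.59807

F(1.6) = 0.0248519, F(1.7) = 1.4057106
x₂ = 1.7000000 − 1.4057106·(1.7000000 − 1.6000000) / (1.4057106 − 0.0248519) = 1.7000000 − (0.1405711)/(1.3808587) = 1.5982003
F(1.5982003) = 0.0017039
x₃ = 1.5982003 − 0.0017039·(1.5982003 − 1.7000000) / (0.0017039 − 1.4057106) = 1.5982003 − (-0.0001735)/(-1.4040067) = 1.5980767
F(1.5980767) = 0.0001170
x₄ = 1.5980767 − 0.0001170·(1.5980767 − 1.5982003) / (0.0001170 − 0.0017039) = 1.5980767 − (0.0000000)/(-0.0015869) = 1.5980676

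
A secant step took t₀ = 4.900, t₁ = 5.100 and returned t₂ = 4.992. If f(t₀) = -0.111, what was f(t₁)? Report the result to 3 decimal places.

The secant line through (4.900, -0.111) and (5.100, f(t₁)) crosses zero at t₂ = 4.992.
So (4.900, -0.111), (5.100, f(t₁)), (4.992, 0) are collinear:
f(t₁) = -0.111 · (5.100 − 4.992) / (4.900 − 4.992) = -0.111 · (0.10800)/(-0.09200) = 0.13030

0.130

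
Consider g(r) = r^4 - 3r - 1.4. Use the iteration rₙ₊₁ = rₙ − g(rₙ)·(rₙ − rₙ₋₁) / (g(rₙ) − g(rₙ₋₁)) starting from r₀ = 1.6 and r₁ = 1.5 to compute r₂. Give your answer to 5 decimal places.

g(1.6) = 0.3536000, g(1.5) = -0.8375000
r₂ = 1.5000000 − (-0.8375000)·(1.5000000 − 1.6000000) / (-0.8375000 − 0.3536000) = 1.5000000 − (0.0837500)/(-1.1911000) = 1.5703132

1.57031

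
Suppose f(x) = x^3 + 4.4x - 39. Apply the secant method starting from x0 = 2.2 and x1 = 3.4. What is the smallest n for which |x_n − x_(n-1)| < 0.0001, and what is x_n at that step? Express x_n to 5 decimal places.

n = 6, x_n = 2.96136

f(2.2) = -18.6720000, f(3.4) = 15.2640000
x2 = 3.4000000 − 15.2640000·(1.2000000)/(33.9360000) = 2.8602546;  |Δ| = 0.5397454
f(2.8602546) = -3.0149757
x3 = 2.8602546 − (-3.0149757)·(-0.5397454)/(-18.2789757) = 2.9492814;  |Δ| = 0.0890268
f(2.9492814) = -0.3695423
x4 = 2.9492814 − (-0.3695423)·(0.0890268)/(2.6454334) = 2.9617176;  |Δ| = 0.0124362
f(2.9617176) = 0.0110677
x5 = 2.9617176 − 0.0110677·(0.0124362)/(0.3806100) = 2.9613560;  |Δ| = 0.0003616
f(2.9613560) = -0.0000387
x6 = 2.9613560 − (-0.0000387)·(-0.0003616)/(-0.0111065) = 2.9613573;  |Δ| = 0.0000013
|x6 − x5| = 0.0000013 < 0.0001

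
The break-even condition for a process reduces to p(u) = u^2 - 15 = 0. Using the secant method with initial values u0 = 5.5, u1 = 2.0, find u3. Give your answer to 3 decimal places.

4.012

p(5.5) = 15.25000, p(2.0) = -11.00000
u2 = 2.00000 − (-11.00000)·(2.00000 − 5.50000) / (-11.00000 − 15.25000) = 2.00000 − (38.50000)/(-26.25000) = 3.46667
p(3.46667) = -2.98222
u3 = 3.46667 − (-2.98222)·(3.46667 − 2.00000) / (-2.98222 − (-11.00000)) = 3.46667 − (-4.37393)/(8.01778) = 4.01220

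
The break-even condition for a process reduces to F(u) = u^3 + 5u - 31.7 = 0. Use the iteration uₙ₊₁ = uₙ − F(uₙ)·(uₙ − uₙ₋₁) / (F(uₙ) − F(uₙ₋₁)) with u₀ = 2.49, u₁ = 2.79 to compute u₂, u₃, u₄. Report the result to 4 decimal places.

2.6370, 2.6436, 2.6439

F(2.49) = -3.811751, F(2.79) = 3.967639
u₂ = 2.790000 − 3.967639·(2.790000 − 2.490000) / (3.967639 − (-3.811751)) = 2.790000 − (1.190292)/(7.779390) = 2.636994
F(2.636994) = -0.178061
u₃ = 2.636994 − (-0.178061)·(2.636994 − 2.790000) / (-0.178061 − 3.967639) = 2.636994 − (0.027244)/(-4.145700) = 2.643566
F(2.643566) = -0.007766
u₄ = 2.643566 − (-0.007766)·(2.643566 − 2.636994) / (-0.007766 − (-0.178061)) = 2.643566 − (-0.000051)/(0.170294) = 2.643866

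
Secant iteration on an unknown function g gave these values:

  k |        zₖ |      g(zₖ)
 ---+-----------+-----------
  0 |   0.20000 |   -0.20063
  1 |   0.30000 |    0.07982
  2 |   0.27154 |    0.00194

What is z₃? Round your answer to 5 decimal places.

z₃ = 0.27154 − 0.00194·(0.27154 − 0.30000) / (0.00194 − 0.07982)
   = 0.27154 − (-0.0000552)/(-0.0778800) = 0.2708311

0.27083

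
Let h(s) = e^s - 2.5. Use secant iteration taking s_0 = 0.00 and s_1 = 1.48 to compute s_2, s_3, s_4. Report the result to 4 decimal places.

0.6543, 0.8470, 0.9259

h(0.00) = -1.500000, h(1.48) = 1.892946
s_2 = 1.480000 − 1.892946·(1.480000 − 0.000000) / (1.892946 − (-1.500000)) = 1.480000 − (2.801560)/(3.392946) = 0.654299
h(0.654299) = -0.576207
s_3 = 0.654299 − (-0.576207)·(0.654299 − 1.480000) / (-0.576207 − 1.892946) = 0.654299 − (0.475775)/(-2.469153) = 0.846986
h(0.846986) = -0.167394
s_4 = 0.846986 − (-0.167394)·(0.846986 − 0.654299) / (-0.167394 − (-0.576207)) = 0.846986 − (-0.032255)/(0.408813) = 0.925885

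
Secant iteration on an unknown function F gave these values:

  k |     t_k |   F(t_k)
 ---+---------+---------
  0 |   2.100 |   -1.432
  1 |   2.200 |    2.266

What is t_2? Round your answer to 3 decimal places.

t_2 = 2.200 − 2.266·(2.200 − 2.100) / (2.266 − (-1.432))
   = 2.200 − (0.22660)/(3.69800) = 2.13872

2.139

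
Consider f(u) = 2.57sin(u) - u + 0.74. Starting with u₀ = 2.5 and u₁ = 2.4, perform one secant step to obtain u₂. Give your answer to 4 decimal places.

2.4255

f(2.5) = -0.221927, f(2.4) = 0.075940
u₂ = 2.400000 − 0.075940·(2.400000 − 2.500000) / (0.075940 − (-0.221927)) = 2.400000 − (-0.007594)/(0.297867) = 2.425495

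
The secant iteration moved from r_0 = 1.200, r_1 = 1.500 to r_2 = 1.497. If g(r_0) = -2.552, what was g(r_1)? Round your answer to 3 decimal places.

0.026

The secant line through (1.200, -2.552) and (1.500, g(r_1)) crosses zero at r_2 = 1.497.
So (1.200, -2.552), (1.500, g(r_1)), (1.497, 0) are collinear:
g(r_1) = -2.552 · (1.500 − 1.497) / (1.200 − 1.497) = -2.552 · (0.00300)/(-0.29700) = 0.02578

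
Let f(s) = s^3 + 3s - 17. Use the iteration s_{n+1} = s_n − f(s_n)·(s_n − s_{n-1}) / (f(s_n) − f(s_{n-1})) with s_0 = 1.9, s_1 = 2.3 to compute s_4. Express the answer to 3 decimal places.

f(1.9) = -4.44100, f(2.3) = 2.06700
s_2 = 2.30000 − 2.06700·(2.30000 − 1.90000) / (2.06700 − (-4.44100)) = 2.30000 − (0.82680)/(6.50800) = 2.17296
f(2.17296) = -0.22100
s_3 = 2.17296 − (-0.22100)·(2.17296 − 2.30000) / (-0.22100 − 2.06700) = 2.17296 − (0.02808)/(-2.28800) = 2.18523
f(2.18523) = -0.00938
s_4 = 2.18523 − (-0.00938)·(2.18523 − 2.17296) / (-0.00938 − (-0.22100)) = 2.18523 − (-0.00012)/(0.21162) = 2.18577

2.186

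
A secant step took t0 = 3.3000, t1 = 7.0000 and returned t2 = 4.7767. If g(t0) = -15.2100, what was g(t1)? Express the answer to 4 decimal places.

The secant line through (3.3000, -15.2100) and (7.0000, g(t1)) crosses zero at t2 = 4.7767.
So (3.3000, -15.2100), (7.0000, g(t1)), (4.7767, 0) are collinear:
g(t1) = -15.2100 · (7.0000 − 4.7767) / (3.3000 − 4.7767) = -15.2100 · (2.223300)/(-1.476700) = 22.899975

22.9000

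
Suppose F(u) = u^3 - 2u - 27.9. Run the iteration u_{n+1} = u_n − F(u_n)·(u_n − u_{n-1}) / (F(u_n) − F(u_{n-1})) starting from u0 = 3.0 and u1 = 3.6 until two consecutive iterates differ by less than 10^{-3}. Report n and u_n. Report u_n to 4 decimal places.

F(3.0) = -6.900000, F(3.6) = 11.556000
u2 = 3.600000 − 11.556000·(0.600000)/(18.456000) = 3.224317;  |Δ| = 0.375683
F(3.224317) = -0.827916
u3 = 3.224317 − (-0.827916)·(-0.375683)/(-12.383916) = 3.249433;  |Δ| = 0.025116
F(3.249433) = -0.088698
u4 = 3.249433 − (-0.088698)·(0.025116)/(0.739219) = 3.252447;  |Δ| = 0.003014
F(3.252447) = 0.000825
u5 = 3.252447 − 0.000825·(0.003014)/(0.089522) = 3.252419;  |Δ| = 0.000028
|u5 − u4| = 0.000028 < 10^{-3}

n = 5, u_n = 3.2524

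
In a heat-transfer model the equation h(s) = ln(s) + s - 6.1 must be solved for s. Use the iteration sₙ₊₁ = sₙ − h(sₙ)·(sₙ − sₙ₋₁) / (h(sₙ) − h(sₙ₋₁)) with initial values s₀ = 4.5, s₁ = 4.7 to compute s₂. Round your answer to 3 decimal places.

h(4.5) = -0.09592, h(4.7) = 0.14756
s₂ = 4.70000 − 0.14756·(4.70000 − 4.50000) / (0.14756 − (-0.09592)) = 4.70000 − (0.02951)/(0.24349) = 4.57879

4.579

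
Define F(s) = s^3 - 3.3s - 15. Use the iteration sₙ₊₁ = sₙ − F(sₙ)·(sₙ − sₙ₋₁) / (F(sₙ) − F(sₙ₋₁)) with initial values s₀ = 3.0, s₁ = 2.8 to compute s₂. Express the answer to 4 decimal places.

F(3.0) = 2.100000, F(2.8) = -2.288000
s₂ = 2.800000 − (-2.288000)·(2.800000 − 3.000000) / (-2.288000 − 2.100000) = 2.800000 − (0.457600)/(-4.388000) = 2.904284

2.9043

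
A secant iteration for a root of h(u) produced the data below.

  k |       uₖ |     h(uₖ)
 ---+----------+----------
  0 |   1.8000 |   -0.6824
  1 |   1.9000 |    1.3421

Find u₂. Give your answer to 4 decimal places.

u₂ = 1.9000 − 1.3421·(1.9000 − 1.8000) / (1.3421 − (-0.6824))
   = 1.9000 − (0.134210)/(2.024500) = 1.833707

1.8337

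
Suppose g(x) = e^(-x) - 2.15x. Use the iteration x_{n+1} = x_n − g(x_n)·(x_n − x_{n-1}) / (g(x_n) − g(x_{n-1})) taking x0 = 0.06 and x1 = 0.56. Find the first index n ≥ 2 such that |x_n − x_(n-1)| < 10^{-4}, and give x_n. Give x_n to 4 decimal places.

g(0.06) = 0.812765, g(0.56) = -0.632791
x2 = 0.560000 − (-0.632791)·(0.500000)/(-1.445555) = 0.341125;  |Δ| = 0.218875
g(0.341125) = -0.022450
x3 = 0.341125 − (-0.022450)·(-0.218875)/(0.610341) = 0.333075;  |Δ| = 0.008051
g(0.333075) = 0.000606
x4 = 0.333075 − 0.000606·(-0.008051)/(0.023056) = 0.333286;  |Δ| = 0.000212
g(0.333286) = -0.000001
x5 = 0.333286 − (-0.000001)·(0.000212)/(-0.000607) = 0.333286;  |Δ| = 0.000000
|x5 − x4| = 0.000000 < 10^{-4}

n = 5, x_n = 0.3333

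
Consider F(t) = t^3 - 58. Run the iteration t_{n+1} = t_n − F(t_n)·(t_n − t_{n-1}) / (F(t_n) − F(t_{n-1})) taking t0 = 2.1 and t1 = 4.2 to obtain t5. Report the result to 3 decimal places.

3.871

F(2.1) = -48.73900, F(4.2) = 16.08800
t2 = 4.20000 − 16.08800·(4.20000 − 2.10000) / (16.08800 − (-48.73900)) = 4.20000 − (33.78480)/(64.82700) = 3.67885
F(3.67885) = -8.21081
t3 = 3.67885 − (-8.21081)·(3.67885 − 4.20000) / (-8.21081 − 16.08800) = 3.67885 − (4.27909)/(-24.29881) = 3.85495
F(3.85495) = -0.71300
t4 = 3.85495 − (-0.71300)·(3.85495 − 3.67885) / (-0.71300 − (-8.21081)) = 3.85495 − (-0.12556)/(7.49781) = 3.87170
F(3.87170) = 0.03683
t5 = 3.87170 − 0.03683·(3.87170 − 3.85495) / (0.03683 − (-0.71300)) = 3.87170 − (0.00062)/(0.74983) = 3.87087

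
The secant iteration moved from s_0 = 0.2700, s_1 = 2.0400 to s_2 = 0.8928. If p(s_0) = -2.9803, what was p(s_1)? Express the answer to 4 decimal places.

The secant line through (0.2700, -2.9803) and (2.0400, p(s_1)) crosses zero at s_2 = 0.8928.
So (0.2700, -2.9803), (2.0400, p(s_1)), (0.8928, 0) are collinear:
p(s_1) = -2.9803 · (2.0400 − 0.8928) / (0.2700 − 0.8928) = -2.9803 · (1.147200)/(-0.622800) = 5.489724

5.4897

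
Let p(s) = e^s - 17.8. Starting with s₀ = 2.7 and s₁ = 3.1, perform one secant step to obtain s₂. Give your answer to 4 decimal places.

2.8596

p(2.7) = -2.920268, p(3.1) = 4.397951
s₂ = 3.100000 − 4.397951·(3.100000 − 2.700000) / (4.397951 − (-2.920268)) = 3.100000 − (1.759181)/(7.318220) = 2.859616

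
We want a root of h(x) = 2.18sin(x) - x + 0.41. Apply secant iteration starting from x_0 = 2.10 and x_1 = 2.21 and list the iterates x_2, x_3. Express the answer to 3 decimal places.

2.187, 2.188

h(2.10) = 0.19180, h(2.21) = -0.05040
x_2 = 2.21000 − (-0.05040)·(2.21000 − 2.10000) / (-0.05040 − 0.19180) = 2.21000 − (-0.00554)/(-0.24219) = 2.18711
h(2.18711) = 0.00180
x_3 = 2.18711 − 0.00180·(2.18711 − 2.21000) / (0.00180 − (-0.05040)) = 2.18711 − (-0.00004)/(0.05219) = 2.18790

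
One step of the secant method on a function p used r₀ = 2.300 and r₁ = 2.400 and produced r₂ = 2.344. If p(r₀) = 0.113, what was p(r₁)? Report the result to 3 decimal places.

-0.144

The secant line through (2.300, 0.113) and (2.400, p(r₁)) crosses zero at r₂ = 2.344.
So (2.300, 0.113), (2.400, p(r₁)), (2.344, 0) are collinear:
p(r₁) = 0.113 · (2.400 − 2.344) / (2.300 − 2.344) = 0.113 · (0.05600)/(-0.04400) = -0.14382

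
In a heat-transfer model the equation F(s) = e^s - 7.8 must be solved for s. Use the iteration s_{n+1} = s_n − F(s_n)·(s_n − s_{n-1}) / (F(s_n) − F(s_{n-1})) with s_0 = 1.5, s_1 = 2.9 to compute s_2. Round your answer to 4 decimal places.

F(1.5) = -3.318311, F(2.9) = 10.374145
s_2 = 2.900000 − 10.374145·(2.900000 − 1.500000) / (10.374145 − (-3.318311)) = 2.900000 − (14.523804)/(13.692456) = 1.839284

1.8393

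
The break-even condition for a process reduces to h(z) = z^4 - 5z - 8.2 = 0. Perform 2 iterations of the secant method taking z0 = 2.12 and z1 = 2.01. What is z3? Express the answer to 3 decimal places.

h(2.12) = 1.39963, h(2.01) = -1.92759
z2 = 2.01000 − (-1.92759)·(2.01000 − 2.12000) / (-1.92759 − 1.39963) = 2.01000 − (0.21204)/(-3.32722) = 2.07373
h(2.07373) = -0.07567
z3 = 2.07373 − (-0.07567)·(2.07373 − 2.01000) / (-0.07567 − (-1.92759)) = 2.07373 − (-0.00482)/(1.85192) = 2.07633

2.076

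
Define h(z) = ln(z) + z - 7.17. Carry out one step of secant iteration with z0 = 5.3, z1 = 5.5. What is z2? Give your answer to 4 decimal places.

5.4707

h(5.3) = -0.202293, h(5.5) = 0.034748
z2 = 5.500000 − 0.034748·(5.500000 − 5.300000) / (0.034748 − (-0.202293)) = 5.500000 − (0.006950)/(0.237041) = 5.470682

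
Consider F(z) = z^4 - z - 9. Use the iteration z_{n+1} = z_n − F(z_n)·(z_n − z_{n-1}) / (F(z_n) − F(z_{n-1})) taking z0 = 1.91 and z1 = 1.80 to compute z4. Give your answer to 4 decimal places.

F(1.91) = 2.398634, F(1.80) = -0.302400
z2 = 1.800000 − (-0.302400)·(1.800000 − 1.910000) / (-0.302400 − 2.398634) = 1.800000 − (0.033264)/(-2.701034) = 1.812315
F(1.812315) = -0.024462
z3 = 1.812315 − (-0.024462)·(1.812315 − 1.800000) / (-0.024462 − (-0.302400)) = 1.812315 − (-0.000301)/(0.277938) = 1.813399
F(1.813399) = 0.000285
z4 = 1.813399 − 0.000285·(1.813399 − 1.812315) / (0.000285 − (-0.024462)) = 1.813399 − (0.000000)/(0.024747) = 1.813387

1.8134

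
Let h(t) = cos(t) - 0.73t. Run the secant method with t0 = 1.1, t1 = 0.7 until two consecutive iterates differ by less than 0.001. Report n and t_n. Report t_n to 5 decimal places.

n = 4, t_n = 0.87650

h(1.1) = -0.3494039, h(0.7) = 0.2538422
t2 = 0.7000000 − 0.2538422·(-0.4000000)/(0.6032461) = 0.8683175;  |Δ| = 0.1683175
h(0.8683175) = 0.0122398
t3 = 0.8683175 − 0.0122398·(0.1683175)/(-0.2416024) = 0.8768447;  |Δ| = 0.0085271
h(0.8768447) = -0.0005167
t4 = 0.8768447 − (-0.0005167)·(0.0085271)/(-0.0127565) = 0.8764993;  |Δ| = 0.0003454
|t4 − t3| = 0.0003454 < 0.001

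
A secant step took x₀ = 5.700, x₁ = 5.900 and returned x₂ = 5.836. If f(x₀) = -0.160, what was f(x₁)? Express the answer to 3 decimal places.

The secant line through (5.700, -0.160) and (5.900, f(x₁)) crosses zero at x₂ = 5.836.
So (5.700, -0.160), (5.900, f(x₁)), (5.836, 0) are collinear:
f(x₁) = -0.160 · (5.900 − 5.836) / (5.700 − 5.836) = -0.160 · (0.06400)/(-0.13600) = 0.07529

0.075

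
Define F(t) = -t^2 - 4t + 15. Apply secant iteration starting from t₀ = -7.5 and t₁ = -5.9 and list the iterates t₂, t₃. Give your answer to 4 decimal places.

F(-7.5) = -11.250000, F(-5.9) = 3.790000
t₂ = -5.900000 − 3.790000·(-5.900000 − (-7.500000)) / (3.790000 − (-11.250000)) = -5.900000 − (6.064000)/(15.040000) = -6.303191
F(-6.303191) = 0.482543
t₃ = -6.303191 − 0.482543·(-6.303191 − (-5.900000)) / (0.482543 − 3.790000) = -6.303191 − (-0.194557)/(-3.307457) = -6.362015

-6.3032, -6.3620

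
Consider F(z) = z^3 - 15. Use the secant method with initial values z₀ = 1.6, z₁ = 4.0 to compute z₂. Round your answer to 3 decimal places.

F(1.6) = -10.90400, F(4.0) = 49.00000
z₂ = 4.00000 − 49.00000·(4.00000 − 1.60000) / (49.00000 − (-10.90400)) = 4.00000 − (117.60000)/(59.90400) = 2.03686

2.037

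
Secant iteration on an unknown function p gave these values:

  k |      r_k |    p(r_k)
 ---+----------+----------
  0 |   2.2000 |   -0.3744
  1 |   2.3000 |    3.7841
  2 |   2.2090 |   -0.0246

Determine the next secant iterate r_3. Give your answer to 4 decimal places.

2.2096

r_3 = 2.2090 − (-0.0246)·(2.2090 − 2.3000) / (-0.0246 − 3.7841)
   = 2.2090 − (0.002239)/(-3.808700) = 2.209588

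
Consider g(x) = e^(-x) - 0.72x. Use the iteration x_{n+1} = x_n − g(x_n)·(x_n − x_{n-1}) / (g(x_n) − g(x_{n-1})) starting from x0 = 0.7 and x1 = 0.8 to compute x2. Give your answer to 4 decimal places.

g(0.7) = -0.007415, g(0.8) = -0.126671
x2 = 0.800000 − (-0.126671)·(0.800000 − 0.700000) / (-0.126671 − (-0.007415)) = 0.800000 − (-0.012667)/(-0.119256) = 0.693783

0.6938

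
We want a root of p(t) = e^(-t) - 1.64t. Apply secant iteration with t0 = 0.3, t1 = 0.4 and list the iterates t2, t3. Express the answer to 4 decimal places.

p(0.3) = 0.248818, p(0.4) = 0.014320
t2 = 0.400000 − 0.014320·(0.400000 − 0.300000) / (0.014320 − 0.248818) = 0.400000 − (0.001432)/(-0.234498) = 0.406107
p(0.406107) = 0.000224
t3 = 0.406107 − 0.000224·(0.406107 − 0.400000) / (0.000224 − 0.014320) = 0.406107 − (0.000001)/(-0.014096) = 0.406204

0.4061, 0.4062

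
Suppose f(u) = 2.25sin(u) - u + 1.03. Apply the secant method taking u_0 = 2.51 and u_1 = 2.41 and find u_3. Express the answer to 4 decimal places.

f(2.51) = -0.151530, f(2.41) = 0.123125
u_2 = 2.410000 − 0.123125·(2.410000 − 2.510000) / (0.123125 − (-0.151530)) = 2.410000 − (-0.012313)/(0.274656) = 2.454829
f(2.454829) = 0.001756
u_3 = 2.454829 − 0.001756·(2.454829 − 2.410000) / (0.001756 − 0.123125) = 2.454829 − (0.000079)/(-0.121369) = 2.455478

2.4555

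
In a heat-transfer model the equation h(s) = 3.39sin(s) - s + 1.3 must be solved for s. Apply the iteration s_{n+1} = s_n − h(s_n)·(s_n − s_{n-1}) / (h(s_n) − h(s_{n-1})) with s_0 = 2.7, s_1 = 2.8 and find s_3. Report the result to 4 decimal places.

h(2.7) = 0.048818, h(2.8) = -0.364390
s_2 = 2.800000 − (-0.364390)·(2.800000 − 2.700000) / (-0.364390 − 0.048818) = 2.800000 − (-0.036439)/(-0.413208) = 2.711814
h(2.711814) = 0.000695
s_3 = 2.711814 − 0.000695·(2.711814 − 2.800000) / (0.000695 − (-0.364390)) = 2.711814 − (-0.000061)/(0.365085) = 2.711982

2.7120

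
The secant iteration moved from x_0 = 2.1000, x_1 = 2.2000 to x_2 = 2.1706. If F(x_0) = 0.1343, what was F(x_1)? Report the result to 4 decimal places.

-0.0559

The secant line through (2.1000, 0.1343) and (2.2000, F(x_1)) crosses zero at x_2 = 2.1706.
So (2.1000, 0.1343), (2.2000, F(x_1)), (2.1706, 0) are collinear:
F(x_1) = 0.1343 · (2.2000 − 2.1706) / (2.1000 − 2.1706) = 0.1343 · (0.029400)/(-0.070600) = -0.055927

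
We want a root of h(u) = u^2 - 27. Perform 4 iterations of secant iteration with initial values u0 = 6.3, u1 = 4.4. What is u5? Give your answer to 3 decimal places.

5.196

h(6.3) = 12.69000, h(4.4) = -7.64000
u2 = 4.40000 − (-7.64000)·(4.40000 − 6.30000) / (-7.64000 − 12.69000) = 4.40000 − (14.51600)/(-20.33000) = 5.11402
h(5.11402) = -0.84681
u3 = 5.11402 − (-0.84681)·(5.11402 − 4.40000) / (-0.84681 − (-7.64000)) = 5.11402 − (-0.60464)/(6.79319) = 5.20303
h(5.20303) = 0.07147
u4 = 5.20303 − 0.07147·(5.20303 − 5.11402) / (0.07147 − (-0.84681)) = 5.20303 − (0.00636)/(0.91829) = 5.19610
h(5.19610) = -0.00057
u5 = 5.19610 − (-0.00057)·(5.19610 − 5.20303) / (-0.00057 − 0.07147) = 5.19610 − (0.00000)/(-0.07204) = 5.19615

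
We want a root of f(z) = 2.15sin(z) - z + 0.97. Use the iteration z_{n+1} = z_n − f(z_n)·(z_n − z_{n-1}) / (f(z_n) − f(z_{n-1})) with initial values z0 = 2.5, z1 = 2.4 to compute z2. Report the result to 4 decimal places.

2.4084

f(2.5) = -0.243285, f(2.4) = 0.022246
z2 = 2.400000 − 0.022246·(2.400000 − 2.500000) / (0.022246 − (-0.243285)) = 2.400000 − (-0.002225)/(0.265531) = 2.408378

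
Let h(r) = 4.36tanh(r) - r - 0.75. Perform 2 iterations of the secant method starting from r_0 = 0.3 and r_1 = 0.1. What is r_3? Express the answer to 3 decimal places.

0.228

h(0.3) = 0.22012, h(0.1) = -0.41545
r_2 = 0.10000 − (-0.41545)·(0.10000 − 0.30000) / (-0.41545 − 0.22012) = 0.10000 − (0.08309)/(-0.63557) = 0.23073
h(0.23073) = 0.00778
r_3 = 0.23073 − 0.00778·(0.23073 − 0.10000) / (0.00778 − (-0.41545)) = 0.23073 − (0.00102)/(0.42323) = 0.22833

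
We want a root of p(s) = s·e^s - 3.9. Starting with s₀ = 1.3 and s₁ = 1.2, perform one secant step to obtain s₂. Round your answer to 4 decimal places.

1.1893

p(1.3) = 0.870086, p(1.2) = 0.084140
s₂ = 1.200000 − 0.084140·(1.200000 − 1.300000) / (0.084140 − 0.870086) = 1.200000 − (-0.008414)/(-0.785945) = 1.189294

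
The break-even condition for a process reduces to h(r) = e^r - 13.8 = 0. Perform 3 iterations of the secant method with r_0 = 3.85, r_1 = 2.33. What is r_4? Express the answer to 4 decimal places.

h(3.85) = 33.193063, h(2.33) = -3.522058
r_2 = 2.330000 − (-3.522058)·(2.330000 − 3.850000) / (-3.522058 − 33.193063) = 2.330000 − (5.353529)/(-36.715122) = 2.475813
h(2.475813) = -1.908633
r_3 = 2.475813 − (-1.908633)·(2.475813 − 2.330000) / (-1.908633 − (-3.522058)) = 2.475813 − (-0.278303)/(1.613425) = 2.648305
h(2.648305) = 0.330062
r_4 = 2.648305 − 0.330062·(2.648305 − 2.475813) / (0.330062 − (-1.908633)) = 2.648305 − (0.056933)/(2.238696) = 2.622873

2.6229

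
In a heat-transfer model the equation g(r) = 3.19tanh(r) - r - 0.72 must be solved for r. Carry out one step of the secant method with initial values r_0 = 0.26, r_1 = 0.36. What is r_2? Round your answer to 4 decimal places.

0.3488

g(0.26) = -0.168797, g(0.36) = 0.021233
r_2 = 0.360000 − 0.021233·(0.360000 − 0.260000) / (0.021233 − (-0.168797)) = 0.360000 − (0.002123)/(0.190030) = 0.348827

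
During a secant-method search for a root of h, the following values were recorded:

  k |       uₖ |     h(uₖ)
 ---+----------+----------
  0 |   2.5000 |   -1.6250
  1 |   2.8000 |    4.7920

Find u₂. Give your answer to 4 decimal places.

u₂ = 2.8000 − 4.7920·(2.8000 − 2.5000) / (4.7920 − (-1.6250))
   = 2.8000 − (1.437600)/(6.417000) = 2.575970

2.5760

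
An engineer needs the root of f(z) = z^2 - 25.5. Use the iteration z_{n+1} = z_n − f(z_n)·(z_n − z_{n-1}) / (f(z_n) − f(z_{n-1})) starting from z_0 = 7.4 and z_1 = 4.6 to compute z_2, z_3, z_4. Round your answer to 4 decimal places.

4.9617, 5.0539, 5.0497

f(7.4) = 29.260000, f(4.6) = -4.340000
z_2 = 4.600000 − (-4.340000)·(4.600000 − 7.400000) / (-4.340000 − 29.260000) = 4.600000 − (12.152000)/(-33.600000) = 4.961667
f(4.961667) = -0.881864
z_3 = 4.961667 − (-0.881864)·(4.961667 − 4.600000) / (-0.881864 − (-4.340000)) = 4.961667 − (-0.318941)/(3.458136) = 5.053896
f(5.053896) = 0.041862
z_4 = 5.053896 − 0.041862·(5.053896 − 4.961667) / (0.041862 − (-0.881864)) = 5.053896 − (0.003861)/(0.923726) = 5.049716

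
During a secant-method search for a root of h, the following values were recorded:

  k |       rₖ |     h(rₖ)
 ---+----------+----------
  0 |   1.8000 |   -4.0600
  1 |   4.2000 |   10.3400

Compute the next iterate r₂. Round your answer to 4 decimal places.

2.4767

r₂ = 4.2000 − 10.3400·(4.2000 − 1.8000) / (10.3400 − (-4.0600))
   = 4.2000 − (24.816000)/(14.400000) = 2.476667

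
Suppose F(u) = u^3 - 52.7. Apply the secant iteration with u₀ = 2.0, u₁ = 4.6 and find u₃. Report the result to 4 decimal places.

3.6551

F(2.0) = -44.700000, F(4.6) = 44.636000
u₂ = 4.600000 − 44.636000·(4.600000 − 2.000000) / (44.636000 − (-44.700000)) = 4.600000 − (116.053600)/(89.336000) = 3.300931
F(3.300931) = -16.732565
u₃ = 3.300931 − (-16.732565)·(3.300931 − 4.600000) / (-16.732565 − 44.636000) = 3.300931 − (21.736752)/(-61.368565) = 3.655131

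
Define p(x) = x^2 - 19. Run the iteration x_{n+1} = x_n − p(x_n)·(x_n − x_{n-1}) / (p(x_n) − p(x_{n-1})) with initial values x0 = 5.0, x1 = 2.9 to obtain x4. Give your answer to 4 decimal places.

4.3586

p(5.0) = 6.000000, p(2.9) = -10.590000
x2 = 2.900000 − (-10.590000)·(2.900000 − 5.000000) / (-10.590000 − 6.000000) = 2.900000 − (22.239000)/(-16.590000) = 4.240506
p(4.240506) = -1.018106
x3 = 4.240506 − (-1.018106)·(4.240506 − 2.900000) / (-1.018106 − (-10.590000)) = 4.240506 − (-1.364778)/(9.571894) = 4.383088
p(4.383088) = 0.211461
x4 = 4.383088 − 0.211461·(4.383088 − 4.240506) / (0.211461 − (-1.018106)) = 4.383088 − (0.030151)/(1.229567) = 4.358567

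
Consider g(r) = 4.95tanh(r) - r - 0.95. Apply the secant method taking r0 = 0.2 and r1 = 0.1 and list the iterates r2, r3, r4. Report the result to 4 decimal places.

0.2451, 0.2466, 0.2466

g(0.2) = -0.172992, g(0.1) = -0.556643
r2 = 0.100000 − (-0.556643)·(0.100000 − 0.200000) / (-0.556643 − (-0.172992)) = 0.100000 − (0.055664)/(-0.383651) = 0.245091
g(0.245091) = -0.005613
r3 = 0.245091 − (-0.005613)·(0.245091 − 0.100000) / (-0.005613 − (-0.556643)) = 0.245091 − (-0.000814)/(0.551031) = 0.246569
g(0.246569) = -0.000200
r4 = 0.246569 − (-0.000200)·(0.246569 − 0.245091) / (-0.000200 − (-0.005613)) = 0.246569 − (0.000000)/(0.005413) = 0.246624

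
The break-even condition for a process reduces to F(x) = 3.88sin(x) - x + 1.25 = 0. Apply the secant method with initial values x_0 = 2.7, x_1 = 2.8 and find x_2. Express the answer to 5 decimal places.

F(2.7) = 0.2082339, F(2.8) = -0.2502460
x_2 = 2.8000000 − (-0.2502460)·(2.8000000 − 2.7000000) / (-0.2502460 − 0.2082339) = 2.8000000 − (-0.0250246)/(-0.4584799) = 2.7454183

2.74542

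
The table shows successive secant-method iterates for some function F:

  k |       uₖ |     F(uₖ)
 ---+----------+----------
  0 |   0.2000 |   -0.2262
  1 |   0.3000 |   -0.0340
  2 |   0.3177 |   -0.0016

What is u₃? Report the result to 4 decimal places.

0.3186

u₃ = 0.3177 − (-0.0016)·(0.3177 − 0.3000) / (-0.0016 − (-0.0340))
   = 0.3177 − (-0.000028)/(0.032400) = 0.318574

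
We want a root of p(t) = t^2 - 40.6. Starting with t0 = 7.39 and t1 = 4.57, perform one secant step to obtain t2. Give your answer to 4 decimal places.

p(7.39) = 14.012100, p(4.57) = -19.715100
t2 = 4.570000 − (-19.715100)·(4.570000 − 7.390000) / (-19.715100 − 14.012100) = 4.570000 − (55.596582)/(-33.727200) = 6.218420

6.2184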